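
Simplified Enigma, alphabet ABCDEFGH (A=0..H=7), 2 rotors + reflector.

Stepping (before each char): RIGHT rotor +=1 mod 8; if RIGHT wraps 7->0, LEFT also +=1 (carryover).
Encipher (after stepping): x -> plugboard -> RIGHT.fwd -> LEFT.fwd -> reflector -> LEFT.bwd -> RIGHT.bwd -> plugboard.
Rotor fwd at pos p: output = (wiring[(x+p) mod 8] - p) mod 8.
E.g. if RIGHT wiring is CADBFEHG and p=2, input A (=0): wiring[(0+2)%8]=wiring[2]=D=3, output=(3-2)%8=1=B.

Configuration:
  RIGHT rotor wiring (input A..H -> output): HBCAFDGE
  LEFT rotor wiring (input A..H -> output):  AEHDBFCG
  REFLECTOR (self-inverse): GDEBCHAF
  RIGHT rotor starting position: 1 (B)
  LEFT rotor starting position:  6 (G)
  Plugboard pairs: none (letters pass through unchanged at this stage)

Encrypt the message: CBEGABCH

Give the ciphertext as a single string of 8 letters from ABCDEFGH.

Answer: DCABFCDG

Derivation:
Char 1 ('C'): step: R->2, L=6; C->plug->C->R->D->L->G->refl->A->L'->B->R'->D->plug->D
Char 2 ('B'): step: R->3, L=6; B->plug->B->R->C->L->C->refl->E->L'->A->R'->C->plug->C
Char 3 ('E'): step: R->4, L=6; E->plug->E->R->D->L->G->refl->A->L'->B->R'->A->plug->A
Char 4 ('G'): step: R->5, L=6; G->plug->G->R->D->L->G->refl->A->L'->B->R'->B->plug->B
Char 5 ('A'): step: R->6, L=6; A->plug->A->R->A->L->E->refl->C->L'->C->R'->F->plug->F
Char 6 ('B'): step: R->7, L=6; B->plug->B->R->A->L->E->refl->C->L'->C->R'->C->plug->C
Char 7 ('C'): step: R->0, L->7 (L advanced); C->plug->C->R->C->L->F->refl->H->L'->A->R'->D->plug->D
Char 8 ('H'): step: R->1, L=7; H->plug->H->R->G->L->G->refl->A->L'->D->R'->G->plug->G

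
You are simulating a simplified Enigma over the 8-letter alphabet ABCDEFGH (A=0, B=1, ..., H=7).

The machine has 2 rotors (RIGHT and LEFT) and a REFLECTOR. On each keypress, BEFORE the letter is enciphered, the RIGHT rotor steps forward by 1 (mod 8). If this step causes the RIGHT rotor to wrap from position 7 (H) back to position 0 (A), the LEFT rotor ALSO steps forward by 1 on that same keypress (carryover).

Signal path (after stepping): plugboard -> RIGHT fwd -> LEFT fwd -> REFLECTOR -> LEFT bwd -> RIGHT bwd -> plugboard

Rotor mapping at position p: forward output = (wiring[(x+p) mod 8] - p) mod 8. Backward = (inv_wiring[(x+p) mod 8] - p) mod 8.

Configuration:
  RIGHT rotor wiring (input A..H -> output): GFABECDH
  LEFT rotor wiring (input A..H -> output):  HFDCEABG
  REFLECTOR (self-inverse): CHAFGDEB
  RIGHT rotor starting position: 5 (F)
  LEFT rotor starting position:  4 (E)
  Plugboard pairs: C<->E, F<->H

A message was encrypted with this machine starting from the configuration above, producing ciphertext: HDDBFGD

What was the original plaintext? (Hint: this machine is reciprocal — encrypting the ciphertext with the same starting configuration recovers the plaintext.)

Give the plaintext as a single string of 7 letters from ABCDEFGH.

Char 1 ('H'): step: R->6, L=4; H->plug->F->R->D->L->C->refl->A->L'->A->R'->C->plug->E
Char 2 ('D'): step: R->7, L=4; D->plug->D->R->B->L->E->refl->G->L'->H->R'->B->plug->B
Char 3 ('D'): step: R->0, L->5 (L advanced); D->plug->D->R->B->L->E->refl->G->L'->F->R'->B->plug->B
Char 4 ('B'): step: R->1, L=5; B->plug->B->R->H->L->H->refl->B->L'->C->R'->F->plug->H
Char 5 ('F'): step: R->2, L=5; F->plug->H->R->D->L->C->refl->A->L'->E->R'->G->plug->G
Char 6 ('G'): step: R->3, L=5; G->plug->G->R->C->L->B->refl->H->L'->H->R'->C->plug->E
Char 7 ('D'): step: R->4, L=5; D->plug->D->R->D->L->C->refl->A->L'->E->R'->G->plug->G

Answer: EBBHGEG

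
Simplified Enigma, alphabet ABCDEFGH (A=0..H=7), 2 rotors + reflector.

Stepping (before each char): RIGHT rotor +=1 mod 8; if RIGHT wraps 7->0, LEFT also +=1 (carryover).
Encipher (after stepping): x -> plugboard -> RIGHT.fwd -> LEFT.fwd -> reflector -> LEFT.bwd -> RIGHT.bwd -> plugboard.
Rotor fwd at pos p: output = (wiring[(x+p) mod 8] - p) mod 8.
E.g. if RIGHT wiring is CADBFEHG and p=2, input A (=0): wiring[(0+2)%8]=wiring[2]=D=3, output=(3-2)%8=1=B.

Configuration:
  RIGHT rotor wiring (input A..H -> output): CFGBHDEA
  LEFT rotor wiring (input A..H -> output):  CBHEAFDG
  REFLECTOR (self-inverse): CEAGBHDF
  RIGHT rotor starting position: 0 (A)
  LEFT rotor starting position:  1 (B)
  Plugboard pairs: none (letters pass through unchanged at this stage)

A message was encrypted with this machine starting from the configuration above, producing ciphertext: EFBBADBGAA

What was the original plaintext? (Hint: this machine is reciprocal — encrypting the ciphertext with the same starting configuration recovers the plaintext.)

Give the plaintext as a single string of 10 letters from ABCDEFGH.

Char 1 ('E'): step: R->1, L=1; E->plug->E->R->C->L->D->refl->G->L'->B->R'->H->plug->H
Char 2 ('F'): step: R->2, L=1; F->plug->F->R->G->L->F->refl->H->L'->D->R'->H->plug->H
Char 3 ('B'): step: R->3, L=1; B->plug->B->R->E->L->E->refl->B->L'->H->R'->F->plug->F
Char 4 ('B'): step: R->4, L=1; B->plug->B->R->H->L->B->refl->E->L'->E->R'->D->plug->D
Char 5 ('A'): step: R->5, L=1; A->plug->A->R->G->L->F->refl->H->L'->D->R'->C->plug->C
Char 6 ('D'): step: R->6, L=1; D->plug->D->R->H->L->B->refl->E->L'->E->R'->C->plug->C
Char 7 ('B'): step: R->7, L=1; B->plug->B->R->D->L->H->refl->F->L'->G->R'->C->plug->C
Char 8 ('G'): step: R->0, L->2 (L advanced); G->plug->G->R->E->L->B->refl->E->L'->F->R'->B->plug->B
Char 9 ('A'): step: R->1, L=2; A->plug->A->R->E->L->B->refl->E->L'->F->R'->B->plug->B
Char 10 ('A'): step: R->2, L=2; A->plug->A->R->E->L->B->refl->E->L'->F->R'->C->plug->C

Answer: HHFDCCCBBC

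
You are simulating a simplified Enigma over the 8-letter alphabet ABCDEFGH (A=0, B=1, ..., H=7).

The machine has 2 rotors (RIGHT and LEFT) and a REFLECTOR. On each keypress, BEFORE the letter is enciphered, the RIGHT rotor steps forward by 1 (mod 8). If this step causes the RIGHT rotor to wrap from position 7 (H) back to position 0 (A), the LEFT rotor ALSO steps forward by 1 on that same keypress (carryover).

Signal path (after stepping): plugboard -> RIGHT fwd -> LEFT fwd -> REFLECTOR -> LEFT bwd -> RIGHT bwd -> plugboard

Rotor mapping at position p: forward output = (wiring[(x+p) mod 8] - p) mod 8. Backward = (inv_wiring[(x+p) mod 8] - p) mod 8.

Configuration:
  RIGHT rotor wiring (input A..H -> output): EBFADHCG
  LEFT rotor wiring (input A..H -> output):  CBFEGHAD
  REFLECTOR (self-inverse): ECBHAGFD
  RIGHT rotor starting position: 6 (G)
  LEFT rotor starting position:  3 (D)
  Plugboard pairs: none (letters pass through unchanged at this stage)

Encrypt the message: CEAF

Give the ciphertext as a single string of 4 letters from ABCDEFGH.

Char 1 ('C'): step: R->7, L=3; C->plug->C->R->C->L->E->refl->A->L'->E->R'->F->plug->F
Char 2 ('E'): step: R->0, L->4 (L advanced); E->plug->E->R->D->L->H->refl->D->L'->B->R'->B->plug->B
Char 3 ('A'): step: R->1, L=4; A->plug->A->R->A->L->C->refl->B->L'->G->R'->E->plug->E
Char 4 ('F'): step: R->2, L=4; F->plug->F->R->E->L->G->refl->F->L'->F->R'->D->plug->D

Answer: FBED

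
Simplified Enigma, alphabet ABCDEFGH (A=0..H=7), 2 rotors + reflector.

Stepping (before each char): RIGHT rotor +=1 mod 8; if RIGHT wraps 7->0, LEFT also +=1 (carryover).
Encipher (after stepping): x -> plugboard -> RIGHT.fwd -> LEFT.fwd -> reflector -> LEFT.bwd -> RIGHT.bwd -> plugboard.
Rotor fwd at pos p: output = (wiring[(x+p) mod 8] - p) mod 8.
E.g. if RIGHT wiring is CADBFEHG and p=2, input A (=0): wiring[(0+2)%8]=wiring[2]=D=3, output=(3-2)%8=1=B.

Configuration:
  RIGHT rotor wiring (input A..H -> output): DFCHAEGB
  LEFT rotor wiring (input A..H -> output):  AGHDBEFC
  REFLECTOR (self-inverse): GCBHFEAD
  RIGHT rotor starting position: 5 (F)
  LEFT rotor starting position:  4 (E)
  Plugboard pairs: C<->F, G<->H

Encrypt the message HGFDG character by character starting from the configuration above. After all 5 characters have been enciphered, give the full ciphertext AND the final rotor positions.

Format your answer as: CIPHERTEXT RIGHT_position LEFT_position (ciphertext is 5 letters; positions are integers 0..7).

Answer: FFDGA 2 5

Derivation:
Char 1 ('H'): step: R->6, L=4; H->plug->G->R->C->L->B->refl->C->L'->F->R'->C->plug->F
Char 2 ('G'): step: R->7, L=4; G->plug->H->R->H->L->H->refl->D->L'->G->R'->C->plug->F
Char 3 ('F'): step: R->0, L->5 (L advanced); F->plug->C->R->C->L->F->refl->E->L'->H->R'->D->plug->D
Char 4 ('D'): step: R->1, L=5; D->plug->D->R->H->L->E->refl->F->L'->C->R'->H->plug->G
Char 5 ('G'): step: R->2, L=5; G->plug->H->R->D->L->D->refl->H->L'->A->R'->A->plug->A
Final: ciphertext=FFDGA, RIGHT=2, LEFT=5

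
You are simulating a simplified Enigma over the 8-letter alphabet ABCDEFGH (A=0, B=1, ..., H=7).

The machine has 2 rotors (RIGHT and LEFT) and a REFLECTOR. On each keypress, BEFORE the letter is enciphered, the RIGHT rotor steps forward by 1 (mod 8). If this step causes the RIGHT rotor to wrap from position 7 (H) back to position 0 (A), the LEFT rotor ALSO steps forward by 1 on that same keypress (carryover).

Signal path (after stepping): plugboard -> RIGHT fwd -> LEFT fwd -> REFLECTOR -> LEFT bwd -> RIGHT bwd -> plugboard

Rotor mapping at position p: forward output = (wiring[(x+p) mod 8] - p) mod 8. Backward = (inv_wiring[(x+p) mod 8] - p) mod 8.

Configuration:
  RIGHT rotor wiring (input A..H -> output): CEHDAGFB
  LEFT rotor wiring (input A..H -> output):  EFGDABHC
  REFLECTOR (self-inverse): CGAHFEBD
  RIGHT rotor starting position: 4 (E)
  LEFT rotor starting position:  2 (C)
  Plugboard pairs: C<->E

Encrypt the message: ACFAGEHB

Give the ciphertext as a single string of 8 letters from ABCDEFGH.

Answer: FGAGBGFD

Derivation:
Char 1 ('A'): step: R->5, L=2; A->plug->A->R->B->L->B->refl->G->L'->C->R'->F->plug->F
Char 2 ('C'): step: R->6, L=2; C->plug->E->R->B->L->B->refl->G->L'->C->R'->G->plug->G
Char 3 ('F'): step: R->7, L=2; F->plug->F->R->B->L->B->refl->G->L'->C->R'->A->plug->A
Char 4 ('A'): step: R->0, L->3 (L advanced); A->plug->A->R->C->L->G->refl->B->L'->F->R'->G->plug->G
Char 5 ('G'): step: R->1, L=3; G->plug->G->R->A->L->A->refl->C->L'->G->R'->B->plug->B
Char 6 ('E'): step: R->2, L=3; E->plug->C->R->G->L->C->refl->A->L'->A->R'->G->plug->G
Char 7 ('H'): step: R->3, L=3; H->plug->H->R->E->L->H->refl->D->L'->H->R'->F->plug->F
Char 8 ('B'): step: R->4, L=3; B->plug->B->R->C->L->G->refl->B->L'->F->R'->D->plug->D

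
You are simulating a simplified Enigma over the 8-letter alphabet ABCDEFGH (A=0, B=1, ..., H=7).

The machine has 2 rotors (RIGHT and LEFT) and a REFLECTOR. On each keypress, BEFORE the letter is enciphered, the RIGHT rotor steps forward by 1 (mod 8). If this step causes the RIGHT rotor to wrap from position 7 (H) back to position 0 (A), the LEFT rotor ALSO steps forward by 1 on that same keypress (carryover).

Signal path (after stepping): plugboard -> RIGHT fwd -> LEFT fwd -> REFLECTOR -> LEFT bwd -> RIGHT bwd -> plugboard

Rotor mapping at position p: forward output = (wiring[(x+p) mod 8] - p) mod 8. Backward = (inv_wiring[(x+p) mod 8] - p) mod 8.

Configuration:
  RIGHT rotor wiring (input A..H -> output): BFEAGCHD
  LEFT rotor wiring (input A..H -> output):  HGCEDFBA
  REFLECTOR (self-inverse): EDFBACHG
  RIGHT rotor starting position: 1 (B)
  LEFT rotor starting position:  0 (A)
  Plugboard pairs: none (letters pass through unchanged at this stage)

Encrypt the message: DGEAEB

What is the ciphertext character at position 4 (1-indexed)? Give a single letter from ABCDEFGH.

Char 1 ('D'): step: R->2, L=0; D->plug->D->R->A->L->H->refl->G->L'->B->R'->F->plug->F
Char 2 ('G'): step: R->3, L=0; G->plug->G->R->C->L->C->refl->F->L'->F->R'->A->plug->A
Char 3 ('E'): step: R->4, L=0; E->plug->E->R->F->L->F->refl->C->L'->C->R'->A->plug->A
Char 4 ('A'): step: R->5, L=0; A->plug->A->R->F->L->F->refl->C->L'->C->R'->B->plug->B

B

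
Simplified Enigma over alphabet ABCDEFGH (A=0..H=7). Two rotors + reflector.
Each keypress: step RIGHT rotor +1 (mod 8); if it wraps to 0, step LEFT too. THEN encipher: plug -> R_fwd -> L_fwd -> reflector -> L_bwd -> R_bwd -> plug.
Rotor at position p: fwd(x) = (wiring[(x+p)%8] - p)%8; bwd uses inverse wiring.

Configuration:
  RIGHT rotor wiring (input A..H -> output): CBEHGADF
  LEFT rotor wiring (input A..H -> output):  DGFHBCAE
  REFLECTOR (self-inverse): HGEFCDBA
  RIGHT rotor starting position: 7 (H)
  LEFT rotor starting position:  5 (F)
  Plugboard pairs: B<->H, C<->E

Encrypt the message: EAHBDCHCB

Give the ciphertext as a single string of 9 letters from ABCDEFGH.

Char 1 ('E'): step: R->0, L->6 (L advanced); E->plug->C->R->E->L->H->refl->A->L'->D->R'->G->plug->G
Char 2 ('A'): step: R->1, L=6; A->plug->A->R->A->L->C->refl->E->L'->H->R'->E->plug->C
Char 3 ('H'): step: R->2, L=6; H->plug->B->R->F->L->B->refl->G->L'->B->R'->E->plug->C
Char 4 ('B'): step: R->3, L=6; B->plug->H->R->B->L->G->refl->B->L'->F->R'->C->plug->E
Char 5 ('D'): step: R->4, L=6; D->plug->D->R->B->L->G->refl->B->L'->F->R'->F->plug->F
Char 6 ('C'): step: R->5, L=6; C->plug->E->R->E->L->H->refl->A->L'->D->R'->A->plug->A
Char 7 ('H'): step: R->6, L=6; H->plug->B->R->H->L->E->refl->C->L'->A->R'->G->plug->G
Char 8 ('C'): step: R->7, L=6; C->plug->E->R->A->L->C->refl->E->L'->H->R'->F->plug->F
Char 9 ('B'): step: R->0, L->7 (L advanced); B->plug->H->R->F->L->C->refl->E->L'->B->R'->B->plug->H

Answer: GCCEFAGFH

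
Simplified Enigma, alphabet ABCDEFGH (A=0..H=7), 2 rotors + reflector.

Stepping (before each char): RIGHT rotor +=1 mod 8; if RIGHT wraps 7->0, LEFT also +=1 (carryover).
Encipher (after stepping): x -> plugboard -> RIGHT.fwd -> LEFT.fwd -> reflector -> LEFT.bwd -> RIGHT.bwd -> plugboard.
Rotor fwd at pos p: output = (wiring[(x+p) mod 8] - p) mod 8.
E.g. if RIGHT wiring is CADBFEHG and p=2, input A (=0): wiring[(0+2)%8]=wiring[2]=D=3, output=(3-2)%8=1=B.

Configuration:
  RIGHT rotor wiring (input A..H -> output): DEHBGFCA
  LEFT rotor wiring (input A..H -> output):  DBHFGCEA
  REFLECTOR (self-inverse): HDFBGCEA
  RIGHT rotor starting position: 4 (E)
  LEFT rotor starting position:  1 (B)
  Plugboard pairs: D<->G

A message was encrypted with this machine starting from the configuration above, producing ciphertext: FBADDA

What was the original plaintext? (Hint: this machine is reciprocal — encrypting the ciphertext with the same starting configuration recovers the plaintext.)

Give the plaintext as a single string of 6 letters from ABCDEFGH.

Char 1 ('F'): step: R->5, L=1; F->plug->F->R->C->L->E->refl->G->L'->B->R'->H->plug->H
Char 2 ('B'): step: R->6, L=1; B->plug->B->R->C->L->E->refl->G->L'->B->R'->E->plug->E
Char 3 ('A'): step: R->7, L=1; A->plug->A->R->B->L->G->refl->E->L'->C->R'->E->plug->E
Char 4 ('D'): step: R->0, L->2 (L advanced); D->plug->G->R->C->L->E->refl->G->L'->F->R'->F->plug->F
Char 5 ('D'): step: R->1, L=2; D->plug->G->R->H->L->H->refl->A->L'->D->R'->A->plug->A
Char 6 ('A'): step: R->2, L=2; A->plug->A->R->F->L->G->refl->E->L'->C->R'->H->plug->H

Answer: HEEFAH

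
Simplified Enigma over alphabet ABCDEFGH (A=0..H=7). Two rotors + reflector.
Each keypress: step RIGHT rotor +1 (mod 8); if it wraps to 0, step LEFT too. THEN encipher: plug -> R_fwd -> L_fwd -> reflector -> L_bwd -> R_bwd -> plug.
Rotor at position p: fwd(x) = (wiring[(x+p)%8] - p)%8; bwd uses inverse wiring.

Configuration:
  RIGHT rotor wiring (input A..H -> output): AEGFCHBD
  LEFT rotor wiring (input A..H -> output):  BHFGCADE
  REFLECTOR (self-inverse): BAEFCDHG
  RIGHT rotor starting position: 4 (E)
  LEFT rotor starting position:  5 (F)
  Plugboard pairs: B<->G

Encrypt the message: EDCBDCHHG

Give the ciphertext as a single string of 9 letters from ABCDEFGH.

Char 1 ('E'): step: R->5, L=5; E->plug->E->R->H->L->F->refl->D->L'->A->R'->G->plug->B
Char 2 ('D'): step: R->6, L=5; D->plug->D->R->G->L->B->refl->A->L'->F->R'->B->plug->G
Char 3 ('C'): step: R->7, L=5; C->plug->C->R->F->L->A->refl->B->L'->G->R'->E->plug->E
Char 4 ('B'): step: R->0, L->6 (L advanced); B->plug->G->R->B->L->G->refl->H->L'->E->R'->B->plug->G
Char 5 ('D'): step: R->1, L=6; D->plug->D->R->B->L->G->refl->H->L'->E->R'->C->plug->C
Char 6 ('C'): step: R->2, L=6; C->plug->C->R->A->L->F->refl->D->L'->C->R'->H->plug->H
Char 7 ('H'): step: R->3, L=6; H->plug->H->R->D->L->B->refl->A->L'->F->R'->F->plug->F
Char 8 ('H'): step: R->4, L=6; H->plug->H->R->B->L->G->refl->H->L'->E->R'->E->plug->E
Char 9 ('G'): step: R->5, L=6; G->plug->B->R->E->L->H->refl->G->L'->B->R'->F->plug->F

Answer: BGEGCHFEF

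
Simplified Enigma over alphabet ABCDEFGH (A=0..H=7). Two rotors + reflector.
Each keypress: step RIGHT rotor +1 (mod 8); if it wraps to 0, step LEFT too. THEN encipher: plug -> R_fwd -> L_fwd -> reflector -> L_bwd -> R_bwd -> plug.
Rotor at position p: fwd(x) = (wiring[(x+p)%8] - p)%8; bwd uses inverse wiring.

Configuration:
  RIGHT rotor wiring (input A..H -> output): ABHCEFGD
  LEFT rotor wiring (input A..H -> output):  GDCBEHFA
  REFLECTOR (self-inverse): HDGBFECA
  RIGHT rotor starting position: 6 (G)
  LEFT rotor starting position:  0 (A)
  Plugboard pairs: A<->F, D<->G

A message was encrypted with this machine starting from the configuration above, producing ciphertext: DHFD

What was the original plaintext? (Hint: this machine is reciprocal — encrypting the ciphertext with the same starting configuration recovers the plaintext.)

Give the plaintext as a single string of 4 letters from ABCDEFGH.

Answer: FBEC

Derivation:
Char 1 ('D'): step: R->7, L=0; D->plug->G->R->G->L->F->refl->E->L'->E->R'->A->plug->F
Char 2 ('H'): step: R->0, L->1 (L advanced); H->plug->H->R->D->L->D->refl->B->L'->B->R'->B->plug->B
Char 3 ('F'): step: R->1, L=1; F->plug->A->R->A->L->C->refl->G->L'->E->R'->E->plug->E
Char 4 ('D'): step: R->2, L=1; D->plug->G->R->G->L->H->refl->A->L'->C->R'->C->plug->C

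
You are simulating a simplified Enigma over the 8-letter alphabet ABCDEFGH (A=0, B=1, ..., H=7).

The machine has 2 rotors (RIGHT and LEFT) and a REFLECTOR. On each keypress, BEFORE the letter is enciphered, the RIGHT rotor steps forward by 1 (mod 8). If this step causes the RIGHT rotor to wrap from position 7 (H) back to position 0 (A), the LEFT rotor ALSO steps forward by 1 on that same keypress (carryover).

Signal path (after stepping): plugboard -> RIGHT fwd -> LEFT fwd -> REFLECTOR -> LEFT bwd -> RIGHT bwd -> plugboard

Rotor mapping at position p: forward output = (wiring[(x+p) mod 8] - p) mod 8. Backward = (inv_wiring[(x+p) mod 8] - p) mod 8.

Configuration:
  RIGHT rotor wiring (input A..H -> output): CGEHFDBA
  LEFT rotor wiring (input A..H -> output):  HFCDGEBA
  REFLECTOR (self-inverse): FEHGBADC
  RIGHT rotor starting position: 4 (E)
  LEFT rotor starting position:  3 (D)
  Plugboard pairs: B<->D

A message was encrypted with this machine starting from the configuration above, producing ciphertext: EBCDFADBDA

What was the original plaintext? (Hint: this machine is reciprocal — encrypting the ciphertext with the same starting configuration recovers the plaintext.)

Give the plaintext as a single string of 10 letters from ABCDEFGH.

Char 1 ('E'): step: R->5, L=3; E->plug->E->R->B->L->D->refl->G->L'->D->R'->C->plug->C
Char 2 ('B'): step: R->6, L=3; B->plug->D->R->A->L->A->refl->F->L'->E->R'->C->plug->C
Char 3 ('C'): step: R->7, L=3; C->plug->C->R->H->L->H->refl->C->L'->G->R'->F->plug->F
Char 4 ('D'): step: R->0, L->4 (L advanced); D->plug->B->R->G->L->G->refl->D->L'->E->R'->C->plug->C
Char 5 ('F'): step: R->1, L=4; F->plug->F->R->A->L->C->refl->H->L'->H->R'->G->plug->G
Char 6 ('A'): step: R->2, L=4; A->plug->A->R->C->L->F->refl->A->L'->B->R'->D->plug->B
Char 7 ('D'): step: R->3, L=4; D->plug->B->R->C->L->F->refl->A->L'->B->R'->H->plug->H
Char 8 ('B'): step: R->4, L=4; B->plug->D->R->E->L->D->refl->G->L'->G->R'->E->plug->E
Char 9 ('D'): step: R->5, L=4; D->plug->B->R->E->L->D->refl->G->L'->G->R'->A->plug->A
Char 10 ('A'): step: R->6, L=4; A->plug->A->R->D->L->E->refl->B->L'->F->R'->H->plug->H

Answer: CCFCGBHEAH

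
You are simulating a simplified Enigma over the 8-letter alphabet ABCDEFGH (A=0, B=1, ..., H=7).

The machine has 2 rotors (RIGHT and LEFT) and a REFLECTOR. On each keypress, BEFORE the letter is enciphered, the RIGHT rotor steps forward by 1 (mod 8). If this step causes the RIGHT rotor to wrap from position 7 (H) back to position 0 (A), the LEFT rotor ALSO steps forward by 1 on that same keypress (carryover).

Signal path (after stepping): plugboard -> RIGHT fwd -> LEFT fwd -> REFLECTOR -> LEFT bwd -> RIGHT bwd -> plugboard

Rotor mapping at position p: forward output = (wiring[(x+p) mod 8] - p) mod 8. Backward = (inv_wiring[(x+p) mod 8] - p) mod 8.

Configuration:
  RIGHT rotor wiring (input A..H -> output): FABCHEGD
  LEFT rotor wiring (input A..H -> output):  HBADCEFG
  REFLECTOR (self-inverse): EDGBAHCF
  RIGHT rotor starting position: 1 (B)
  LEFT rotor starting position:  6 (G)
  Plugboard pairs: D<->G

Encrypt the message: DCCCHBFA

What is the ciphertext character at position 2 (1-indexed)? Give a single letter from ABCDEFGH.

Char 1 ('D'): step: R->2, L=6; D->plug->G->R->D->L->D->refl->B->L'->C->R'->D->plug->G
Char 2 ('C'): step: R->3, L=6; C->plug->C->R->B->L->A->refl->E->L'->G->R'->H->plug->H

H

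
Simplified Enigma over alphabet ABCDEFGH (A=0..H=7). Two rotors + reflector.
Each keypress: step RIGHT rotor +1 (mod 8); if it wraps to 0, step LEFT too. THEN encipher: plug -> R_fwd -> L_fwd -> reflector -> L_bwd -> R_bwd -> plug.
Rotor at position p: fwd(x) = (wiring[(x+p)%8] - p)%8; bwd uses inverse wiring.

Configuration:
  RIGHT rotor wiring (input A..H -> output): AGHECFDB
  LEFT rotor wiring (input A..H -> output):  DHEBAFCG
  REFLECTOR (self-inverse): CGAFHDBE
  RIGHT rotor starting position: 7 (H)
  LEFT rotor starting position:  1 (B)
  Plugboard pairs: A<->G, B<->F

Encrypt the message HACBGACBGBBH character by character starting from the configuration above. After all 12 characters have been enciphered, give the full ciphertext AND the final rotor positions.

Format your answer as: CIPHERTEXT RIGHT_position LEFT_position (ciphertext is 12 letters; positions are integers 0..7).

Char 1 ('H'): step: R->0, L->2 (L advanced); H->plug->H->R->B->L->H->refl->E->L'->F->R'->F->plug->B
Char 2 ('A'): step: R->1, L=2; A->plug->G->R->A->L->C->refl->A->L'->E->R'->E->plug->E
Char 3 ('C'): step: R->2, L=2; C->plug->C->R->A->L->C->refl->A->L'->E->R'->H->plug->H
Char 4 ('B'): step: R->3, L=2; B->plug->F->R->F->L->E->refl->H->L'->B->R'->A->plug->G
Char 5 ('G'): step: R->4, L=2; G->plug->A->R->G->L->B->refl->G->L'->C->R'->F->plug->B
Char 6 ('A'): step: R->5, L=2; A->plug->G->R->H->L->F->refl->D->L'->D->R'->D->plug->D
Char 7 ('C'): step: R->6, L=2; C->plug->C->R->C->L->G->refl->B->L'->G->R'->F->plug->B
Char 8 ('B'): step: R->7, L=2; B->plug->F->R->D->L->D->refl->F->L'->H->R'->C->plug->C
Char 9 ('G'): step: R->0, L->3 (L advanced); G->plug->A->R->A->L->G->refl->B->L'->H->R'->C->plug->C
Char 10 ('B'): step: R->1, L=3; B->plug->F->R->C->L->C->refl->A->L'->F->R'->A->plug->G
Char 11 ('B'): step: R->2, L=3; B->plug->F->R->H->L->B->refl->G->L'->A->R'->C->plug->C
Char 12 ('H'): step: R->3, L=3; H->plug->H->R->E->L->D->refl->F->L'->B->R'->A->plug->G
Final: ciphertext=BEHGBDBCCGCG, RIGHT=3, LEFT=3

Answer: BEHGBDBCCGCG 3 3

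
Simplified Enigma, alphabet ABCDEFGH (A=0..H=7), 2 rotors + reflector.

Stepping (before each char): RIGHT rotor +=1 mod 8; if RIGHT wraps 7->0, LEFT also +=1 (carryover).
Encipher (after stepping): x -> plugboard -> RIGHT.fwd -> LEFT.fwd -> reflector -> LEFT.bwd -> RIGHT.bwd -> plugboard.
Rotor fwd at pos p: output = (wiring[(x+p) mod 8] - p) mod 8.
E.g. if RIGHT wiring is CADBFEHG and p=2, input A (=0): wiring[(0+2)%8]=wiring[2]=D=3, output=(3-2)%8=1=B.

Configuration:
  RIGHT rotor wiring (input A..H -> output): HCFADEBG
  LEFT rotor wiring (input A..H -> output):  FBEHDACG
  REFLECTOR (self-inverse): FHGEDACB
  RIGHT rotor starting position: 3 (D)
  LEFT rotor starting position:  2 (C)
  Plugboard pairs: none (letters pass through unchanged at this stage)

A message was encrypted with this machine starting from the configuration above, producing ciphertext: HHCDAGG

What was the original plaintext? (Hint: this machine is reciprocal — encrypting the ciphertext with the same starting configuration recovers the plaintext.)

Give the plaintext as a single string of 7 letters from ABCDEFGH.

Char 1 ('H'): step: R->4, L=2; H->plug->H->R->E->L->A->refl->F->L'->B->R'->G->plug->G
Char 2 ('H'): step: R->5, L=2; H->plug->H->R->G->L->D->refl->E->L'->F->R'->E->plug->E
Char 3 ('C'): step: R->6, L=2; C->plug->C->R->B->L->F->refl->A->L'->E->R'->D->plug->D
Char 4 ('D'): step: R->7, L=2; D->plug->D->R->G->L->D->refl->E->L'->F->R'->G->plug->G
Char 5 ('A'): step: R->0, L->3 (L advanced); A->plug->A->R->H->L->B->refl->H->L'->D->R'->E->plug->E
Char 6 ('G'): step: R->1, L=3; G->plug->G->R->F->L->C->refl->G->L'->G->R'->H->plug->H
Char 7 ('G'): step: R->2, L=3; G->plug->G->R->F->L->C->refl->G->L'->G->R'->B->plug->B

Answer: GEDGEHB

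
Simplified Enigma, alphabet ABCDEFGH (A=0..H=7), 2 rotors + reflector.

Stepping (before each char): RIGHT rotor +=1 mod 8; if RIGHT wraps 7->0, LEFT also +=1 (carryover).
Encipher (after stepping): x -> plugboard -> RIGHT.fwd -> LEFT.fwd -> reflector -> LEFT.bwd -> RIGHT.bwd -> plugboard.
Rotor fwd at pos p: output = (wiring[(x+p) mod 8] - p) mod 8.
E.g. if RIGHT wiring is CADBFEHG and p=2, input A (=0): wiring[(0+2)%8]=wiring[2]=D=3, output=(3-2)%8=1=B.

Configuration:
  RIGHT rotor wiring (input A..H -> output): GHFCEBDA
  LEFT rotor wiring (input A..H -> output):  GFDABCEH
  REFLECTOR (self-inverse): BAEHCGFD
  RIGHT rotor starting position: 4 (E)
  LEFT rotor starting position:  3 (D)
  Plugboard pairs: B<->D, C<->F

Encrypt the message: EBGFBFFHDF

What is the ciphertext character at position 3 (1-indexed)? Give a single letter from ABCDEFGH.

Char 1 ('E'): step: R->5, L=3; E->plug->E->R->C->L->H->refl->D->L'->F->R'->G->plug->G
Char 2 ('B'): step: R->6, L=3; B->plug->D->R->B->L->G->refl->F->L'->A->R'->C->plug->F
Char 3 ('G'): step: R->7, L=3; G->plug->G->R->C->L->H->refl->D->L'->F->R'->F->plug->C

C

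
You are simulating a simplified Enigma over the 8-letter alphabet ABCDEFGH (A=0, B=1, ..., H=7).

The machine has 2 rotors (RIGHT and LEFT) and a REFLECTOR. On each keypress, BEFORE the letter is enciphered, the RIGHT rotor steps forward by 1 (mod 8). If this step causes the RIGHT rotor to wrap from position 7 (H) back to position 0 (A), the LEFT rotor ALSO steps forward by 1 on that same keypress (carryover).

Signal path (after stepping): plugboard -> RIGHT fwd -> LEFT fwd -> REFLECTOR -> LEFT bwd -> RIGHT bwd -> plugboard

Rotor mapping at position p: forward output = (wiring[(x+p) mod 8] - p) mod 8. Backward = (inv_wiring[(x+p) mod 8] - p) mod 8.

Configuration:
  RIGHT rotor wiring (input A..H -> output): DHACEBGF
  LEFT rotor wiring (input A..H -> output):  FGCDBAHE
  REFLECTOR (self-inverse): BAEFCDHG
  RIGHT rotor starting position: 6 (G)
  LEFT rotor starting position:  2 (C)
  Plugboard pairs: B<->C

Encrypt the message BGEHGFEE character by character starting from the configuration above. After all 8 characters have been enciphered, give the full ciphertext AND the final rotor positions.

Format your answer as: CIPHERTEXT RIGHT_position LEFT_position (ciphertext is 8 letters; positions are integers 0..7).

Char 1 ('B'): step: R->7, L=2; B->plug->C->R->A->L->A->refl->B->L'->B->R'->D->plug->D
Char 2 ('G'): step: R->0, L->3 (L advanced); G->plug->G->R->G->L->D->refl->F->L'->C->R'->D->plug->D
Char 3 ('E'): step: R->1, L=3; E->plug->E->R->A->L->A->refl->B->L'->E->R'->G->plug->G
Char 4 ('H'): step: R->2, L=3; H->plug->H->R->F->L->C->refl->E->L'->D->R'->F->plug->F
Char 5 ('G'): step: R->3, L=3; G->plug->G->R->E->L->B->refl->A->L'->A->R'->F->plug->F
Char 6 ('F'): step: R->4, L=3; F->plug->F->R->D->L->E->refl->C->L'->F->R'->B->plug->C
Char 7 ('E'): step: R->5, L=3; E->plug->E->R->C->L->F->refl->D->L'->G->R'->D->plug->D
Char 8 ('E'): step: R->6, L=3; E->plug->E->R->C->L->F->refl->D->L'->G->R'->G->plug->G
Final: ciphertext=DDGFFCDG, RIGHT=6, LEFT=3

Answer: DDGFFCDG 6 3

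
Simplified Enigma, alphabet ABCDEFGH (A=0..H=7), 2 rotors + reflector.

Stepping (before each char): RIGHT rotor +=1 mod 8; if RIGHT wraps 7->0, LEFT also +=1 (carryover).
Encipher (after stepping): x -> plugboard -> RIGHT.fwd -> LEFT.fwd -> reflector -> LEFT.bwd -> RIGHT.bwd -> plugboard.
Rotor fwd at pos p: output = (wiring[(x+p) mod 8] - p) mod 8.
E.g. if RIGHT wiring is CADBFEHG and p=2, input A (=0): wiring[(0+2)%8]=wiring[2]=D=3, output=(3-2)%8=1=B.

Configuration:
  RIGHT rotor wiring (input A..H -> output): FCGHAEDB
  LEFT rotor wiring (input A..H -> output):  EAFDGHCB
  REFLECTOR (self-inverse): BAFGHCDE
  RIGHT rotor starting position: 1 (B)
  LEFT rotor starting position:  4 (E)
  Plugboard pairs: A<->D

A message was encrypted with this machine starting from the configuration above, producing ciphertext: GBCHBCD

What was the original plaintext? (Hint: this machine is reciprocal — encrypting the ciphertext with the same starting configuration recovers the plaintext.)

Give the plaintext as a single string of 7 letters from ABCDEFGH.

Answer: HGAAEEA

Derivation:
Char 1 ('G'): step: R->2, L=4; G->plug->G->R->D->L->F->refl->C->L'->A->R'->H->plug->H
Char 2 ('B'): step: R->3, L=4; B->plug->B->R->F->L->E->refl->H->L'->H->R'->G->plug->G
Char 3 ('C'): step: R->4, L=4; C->plug->C->R->H->L->H->refl->E->L'->F->R'->D->plug->A
Char 4 ('H'): step: R->5, L=4; H->plug->H->R->D->L->F->refl->C->L'->A->R'->D->plug->A
Char 5 ('B'): step: R->6, L=4; B->plug->B->R->D->L->F->refl->C->L'->A->R'->E->plug->E
Char 6 ('C'): step: R->7, L=4; C->plug->C->R->D->L->F->refl->C->L'->A->R'->E->plug->E
Char 7 ('D'): step: R->0, L->5 (L advanced); D->plug->A->R->F->L->A->refl->B->L'->H->R'->D->plug->A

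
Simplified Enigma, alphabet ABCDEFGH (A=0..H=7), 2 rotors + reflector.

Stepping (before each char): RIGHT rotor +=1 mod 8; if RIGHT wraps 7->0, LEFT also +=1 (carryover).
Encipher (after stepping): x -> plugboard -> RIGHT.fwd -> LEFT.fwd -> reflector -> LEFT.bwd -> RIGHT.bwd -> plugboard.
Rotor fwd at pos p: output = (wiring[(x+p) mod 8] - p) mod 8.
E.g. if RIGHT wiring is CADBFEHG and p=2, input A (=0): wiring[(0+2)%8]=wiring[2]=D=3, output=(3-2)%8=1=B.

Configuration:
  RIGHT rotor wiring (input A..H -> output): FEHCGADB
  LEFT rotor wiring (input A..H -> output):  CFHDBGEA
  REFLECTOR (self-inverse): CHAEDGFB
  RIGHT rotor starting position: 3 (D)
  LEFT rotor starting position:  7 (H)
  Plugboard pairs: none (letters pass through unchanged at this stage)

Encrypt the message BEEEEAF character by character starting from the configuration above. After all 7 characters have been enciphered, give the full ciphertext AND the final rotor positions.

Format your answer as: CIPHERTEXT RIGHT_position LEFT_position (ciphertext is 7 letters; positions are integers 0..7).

Answer: EFFCGBB 2 0

Derivation:
Char 1 ('B'): step: R->4, L=7; B->plug->B->R->E->L->E->refl->D->L'->B->R'->E->plug->E
Char 2 ('E'): step: R->5, L=7; E->plug->E->R->H->L->F->refl->G->L'->C->R'->F->plug->F
Char 3 ('E'): step: R->6, L=7; E->plug->E->R->B->L->D->refl->E->L'->E->R'->F->plug->F
Char 4 ('E'): step: R->7, L=7; E->plug->E->R->D->L->A->refl->C->L'->F->R'->C->plug->C
Char 5 ('E'): step: R->0, L->0 (L advanced); E->plug->E->R->G->L->E->refl->D->L'->D->R'->G->plug->G
Char 6 ('A'): step: R->1, L=0; A->plug->A->R->D->L->D->refl->E->L'->G->R'->B->plug->B
Char 7 ('F'): step: R->2, L=0; F->plug->F->R->H->L->A->refl->C->L'->A->R'->B->plug->B
Final: ciphertext=EFFCGBB, RIGHT=2, LEFT=0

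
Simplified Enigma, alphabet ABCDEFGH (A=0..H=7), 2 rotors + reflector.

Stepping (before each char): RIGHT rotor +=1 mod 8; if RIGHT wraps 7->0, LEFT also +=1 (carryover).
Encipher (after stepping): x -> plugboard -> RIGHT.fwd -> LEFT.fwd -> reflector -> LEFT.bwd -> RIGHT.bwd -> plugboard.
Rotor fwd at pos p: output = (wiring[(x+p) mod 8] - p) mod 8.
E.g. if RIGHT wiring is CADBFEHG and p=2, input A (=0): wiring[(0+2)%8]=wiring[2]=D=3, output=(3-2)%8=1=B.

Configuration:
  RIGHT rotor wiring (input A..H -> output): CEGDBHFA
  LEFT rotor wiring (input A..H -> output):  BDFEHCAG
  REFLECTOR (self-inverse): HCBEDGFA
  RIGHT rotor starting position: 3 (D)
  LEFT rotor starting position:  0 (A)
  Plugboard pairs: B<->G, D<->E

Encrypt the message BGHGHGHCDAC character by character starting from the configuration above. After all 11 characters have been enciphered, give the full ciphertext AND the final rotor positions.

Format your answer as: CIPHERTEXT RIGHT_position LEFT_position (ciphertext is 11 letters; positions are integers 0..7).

Char 1 ('B'): step: R->4, L=0; B->plug->G->R->C->L->F->refl->G->L'->H->R'->H->plug->H
Char 2 ('G'): step: R->5, L=0; G->plug->B->R->A->L->B->refl->C->L'->F->R'->D->plug->E
Char 3 ('H'): step: R->6, L=0; H->plug->H->R->B->L->D->refl->E->L'->D->R'->G->plug->B
Char 4 ('G'): step: R->7, L=0; G->plug->B->R->D->L->E->refl->D->L'->B->R'->A->plug->A
Char 5 ('H'): step: R->0, L->1 (L advanced); H->plug->H->R->A->L->C->refl->B->L'->E->R'->B->plug->G
Char 6 ('G'): step: R->1, L=1; G->plug->B->R->F->L->H->refl->A->L'->H->R'->G->plug->B
Char 7 ('H'): step: R->2, L=1; H->plug->H->R->C->L->D->refl->E->L'->B->R'->B->plug->G
Char 8 ('C'): step: R->3, L=1; C->plug->C->R->E->L->B->refl->C->L'->A->R'->A->plug->A
Char 9 ('D'): step: R->4, L=1; D->plug->E->R->G->L->F->refl->G->L'->D->R'->B->plug->G
Char 10 ('A'): step: R->5, L=1; A->plug->A->R->C->L->D->refl->E->L'->B->R'->F->plug->F
Char 11 ('C'): step: R->6, L=1; C->plug->C->R->E->L->B->refl->C->L'->A->R'->E->plug->D
Final: ciphertext=HEBAGBGAGFD, RIGHT=6, LEFT=1

Answer: HEBAGBGAGFD 6 1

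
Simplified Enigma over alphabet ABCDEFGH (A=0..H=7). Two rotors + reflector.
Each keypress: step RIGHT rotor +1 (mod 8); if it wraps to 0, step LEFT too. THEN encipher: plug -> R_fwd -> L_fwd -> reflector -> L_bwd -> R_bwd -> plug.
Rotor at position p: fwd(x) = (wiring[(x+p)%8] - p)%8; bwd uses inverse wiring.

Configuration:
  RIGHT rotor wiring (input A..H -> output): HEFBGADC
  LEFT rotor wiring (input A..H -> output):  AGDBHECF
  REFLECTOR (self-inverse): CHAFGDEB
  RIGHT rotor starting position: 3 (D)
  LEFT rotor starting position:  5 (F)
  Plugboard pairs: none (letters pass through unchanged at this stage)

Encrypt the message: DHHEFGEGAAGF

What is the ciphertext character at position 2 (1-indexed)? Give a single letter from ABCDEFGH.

Char 1 ('D'): step: R->4, L=5; D->plug->D->R->G->L->E->refl->G->L'->F->R'->H->plug->H
Char 2 ('H'): step: R->5, L=5; H->plug->H->R->B->L->F->refl->D->L'->D->R'->A->plug->A

A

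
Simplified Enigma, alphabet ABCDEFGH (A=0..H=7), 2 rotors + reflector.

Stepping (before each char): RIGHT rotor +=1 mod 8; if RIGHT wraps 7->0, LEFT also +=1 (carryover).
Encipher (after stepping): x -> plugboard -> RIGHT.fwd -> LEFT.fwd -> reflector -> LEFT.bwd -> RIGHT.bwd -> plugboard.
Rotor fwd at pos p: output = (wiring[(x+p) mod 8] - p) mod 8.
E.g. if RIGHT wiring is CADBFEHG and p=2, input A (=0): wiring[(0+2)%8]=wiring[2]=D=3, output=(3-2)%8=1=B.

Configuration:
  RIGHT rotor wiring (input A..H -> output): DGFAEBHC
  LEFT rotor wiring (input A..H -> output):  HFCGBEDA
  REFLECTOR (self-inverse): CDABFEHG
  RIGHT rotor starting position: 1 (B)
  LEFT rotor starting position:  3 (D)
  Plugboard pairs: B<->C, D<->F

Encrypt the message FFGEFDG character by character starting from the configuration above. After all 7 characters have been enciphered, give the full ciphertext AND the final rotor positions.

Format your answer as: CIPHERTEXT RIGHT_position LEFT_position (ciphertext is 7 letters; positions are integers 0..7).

Char 1 ('F'): step: R->2, L=3; F->plug->D->R->H->L->H->refl->G->L'->B->R'->G->plug->G
Char 2 ('F'): step: R->3, L=3; F->plug->D->R->E->L->F->refl->E->L'->F->R'->A->plug->A
Char 3 ('G'): step: R->4, L=3; G->plug->G->R->B->L->G->refl->H->L'->H->R'->E->plug->E
Char 4 ('E'): step: R->5, L=3; E->plug->E->R->B->L->G->refl->H->L'->H->R'->H->plug->H
Char 5 ('F'): step: R->6, L=3; F->plug->D->R->A->L->D->refl->B->L'->C->R'->F->plug->D
Char 6 ('D'): step: R->7, L=3; D->plug->F->R->F->L->E->refl->F->L'->E->R'->B->plug->C
Char 7 ('G'): step: R->0, L->4 (L advanced); G->plug->G->R->H->L->C->refl->A->L'->B->R'->F->plug->D
Final: ciphertext=GAEHDCD, RIGHT=0, LEFT=4

Answer: GAEHDCD 0 4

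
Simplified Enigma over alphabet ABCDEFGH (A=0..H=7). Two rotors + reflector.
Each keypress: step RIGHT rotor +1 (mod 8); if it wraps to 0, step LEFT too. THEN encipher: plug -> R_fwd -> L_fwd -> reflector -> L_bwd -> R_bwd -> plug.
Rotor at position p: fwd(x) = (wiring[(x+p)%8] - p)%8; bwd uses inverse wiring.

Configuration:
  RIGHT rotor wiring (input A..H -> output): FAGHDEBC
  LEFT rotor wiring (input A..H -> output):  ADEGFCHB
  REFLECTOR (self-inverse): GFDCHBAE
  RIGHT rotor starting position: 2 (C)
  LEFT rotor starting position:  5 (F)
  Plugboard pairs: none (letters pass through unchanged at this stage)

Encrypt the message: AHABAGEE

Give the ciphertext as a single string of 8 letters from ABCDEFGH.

Answer: EEBCCHFH

Derivation:
Char 1 ('A'): step: R->3, L=5; A->plug->A->R->E->L->G->refl->A->L'->H->R'->E->plug->E
Char 2 ('H'): step: R->4, L=5; H->plug->H->R->D->L->D->refl->C->L'->B->R'->E->plug->E
Char 3 ('A'): step: R->5, L=5; A->plug->A->R->H->L->A->refl->G->L'->E->R'->B->plug->B
Char 4 ('B'): step: R->6, L=5; B->plug->B->R->E->L->G->refl->A->L'->H->R'->C->plug->C
Char 5 ('A'): step: R->7, L=5; A->plug->A->R->D->L->D->refl->C->L'->B->R'->C->plug->C
Char 6 ('G'): step: R->0, L->6 (L advanced); G->plug->G->R->B->L->D->refl->C->L'->C->R'->H->plug->H
Char 7 ('E'): step: R->1, L=6; E->plug->E->R->D->L->F->refl->B->L'->A->R'->F->plug->F
Char 8 ('E'): step: R->2, L=6; E->plug->E->R->H->L->E->refl->H->L'->G->R'->H->plug->H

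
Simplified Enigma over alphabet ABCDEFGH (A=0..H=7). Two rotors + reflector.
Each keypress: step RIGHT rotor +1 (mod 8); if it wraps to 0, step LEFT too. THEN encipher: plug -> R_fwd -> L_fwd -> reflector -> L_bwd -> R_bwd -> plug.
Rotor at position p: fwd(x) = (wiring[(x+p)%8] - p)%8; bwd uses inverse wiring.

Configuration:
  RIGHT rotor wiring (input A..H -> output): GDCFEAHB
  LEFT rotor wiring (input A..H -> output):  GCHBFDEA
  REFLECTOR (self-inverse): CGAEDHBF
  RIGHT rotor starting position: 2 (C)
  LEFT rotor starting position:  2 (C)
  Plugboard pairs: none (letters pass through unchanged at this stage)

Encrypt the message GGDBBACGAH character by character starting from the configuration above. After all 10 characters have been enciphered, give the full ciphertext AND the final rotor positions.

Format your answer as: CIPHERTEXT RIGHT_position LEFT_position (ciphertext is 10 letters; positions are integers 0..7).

Answer: BEGDCEFDBE 4 3

Derivation:
Char 1 ('G'): step: R->3, L=2; G->plug->G->R->A->L->F->refl->H->L'->B->R'->B->plug->B
Char 2 ('G'): step: R->4, L=2; G->plug->G->R->G->L->E->refl->D->L'->C->R'->E->plug->E
Char 3 ('D'): step: R->5, L=2; D->plug->D->R->B->L->H->refl->F->L'->A->R'->G->plug->G
Char 4 ('B'): step: R->6, L=2; B->plug->B->R->D->L->B->refl->G->L'->F->R'->D->plug->D
Char 5 ('B'): step: R->7, L=2; B->plug->B->R->H->L->A->refl->C->L'->E->R'->C->plug->C
Char 6 ('A'): step: R->0, L->3 (L advanced); A->plug->A->R->G->L->H->refl->F->L'->E->R'->E->plug->E
Char 7 ('C'): step: R->1, L=3; C->plug->C->R->E->L->F->refl->H->L'->G->R'->F->plug->F
Char 8 ('G'): step: R->2, L=3; G->plug->G->R->E->L->F->refl->H->L'->G->R'->D->plug->D
Char 9 ('A'): step: R->3, L=3; A->plug->A->R->C->L->A->refl->C->L'->B->R'->B->plug->B
Char 10 ('H'): step: R->4, L=3; H->plug->H->R->B->L->C->refl->A->L'->C->R'->E->plug->E
Final: ciphertext=BEGDCEFDBE, RIGHT=4, LEFT=3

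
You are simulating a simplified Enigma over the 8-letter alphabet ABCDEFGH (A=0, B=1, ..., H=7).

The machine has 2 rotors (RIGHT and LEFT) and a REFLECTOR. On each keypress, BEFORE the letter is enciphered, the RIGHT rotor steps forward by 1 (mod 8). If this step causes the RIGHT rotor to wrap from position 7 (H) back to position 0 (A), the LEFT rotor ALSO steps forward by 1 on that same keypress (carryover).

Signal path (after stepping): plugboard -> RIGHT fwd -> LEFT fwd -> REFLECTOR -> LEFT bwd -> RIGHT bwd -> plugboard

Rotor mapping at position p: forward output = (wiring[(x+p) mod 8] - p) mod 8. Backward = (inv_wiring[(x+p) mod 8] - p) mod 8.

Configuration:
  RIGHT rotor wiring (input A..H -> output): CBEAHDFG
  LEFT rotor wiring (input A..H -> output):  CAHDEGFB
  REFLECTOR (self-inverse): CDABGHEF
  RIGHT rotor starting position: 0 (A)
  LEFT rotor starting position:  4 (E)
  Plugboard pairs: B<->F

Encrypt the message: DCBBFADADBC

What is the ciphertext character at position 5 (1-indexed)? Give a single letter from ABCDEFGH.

Char 1 ('D'): step: R->1, L=4; D->plug->D->R->G->L->D->refl->B->L'->C->R'->E->plug->E
Char 2 ('C'): step: R->2, L=4; C->plug->C->R->F->L->E->refl->G->L'->E->R'->F->plug->B
Char 3 ('B'): step: R->3, L=4; B->plug->F->R->H->L->H->refl->F->L'->D->R'->E->plug->E
Char 4 ('B'): step: R->4, L=4; B->plug->F->R->F->L->E->refl->G->L'->E->R'->H->plug->H
Char 5 ('F'): step: R->5, L=4; F->plug->B->R->A->L->A->refl->C->L'->B->R'->C->plug->C

C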